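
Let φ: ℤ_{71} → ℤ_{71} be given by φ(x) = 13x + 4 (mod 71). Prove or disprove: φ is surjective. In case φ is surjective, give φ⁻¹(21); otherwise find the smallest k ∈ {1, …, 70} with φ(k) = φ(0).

By definition, φ is surjective if every y in the codomain equals φ(x) for some x in the domain.
Since gcd(13, 71) = 1, 13 is invertible modulo 71. Euclid's algorithm: 71 = 5·13 + 6, 13 = 2·6 + 1; back-substituting gives 1 = 11·13 − 2·71, so 13⁻¹ ≡ 11 (mod 71).
Then y ↦ 11(y − 4) is a two-sided inverse to φ, so every y ∈ ℤ_{71} has a preimage.
Therefore φ is surjective.
Since φ is surjective, we compute φ⁻¹(21): solve 13x + 4 ≡ 21 (mod 71), i.e. 13x ≡ 17 (mod 71).
Multiplying by 13⁻¹ = 11 gives x ≡ 11·17 = 187 = 2·71 + 45 ≡ 45 (mod 71).
Check: φ(45) = 13·45 + 4 = 589 = 8·71 + 21 ≡ 21 (mod 71).

45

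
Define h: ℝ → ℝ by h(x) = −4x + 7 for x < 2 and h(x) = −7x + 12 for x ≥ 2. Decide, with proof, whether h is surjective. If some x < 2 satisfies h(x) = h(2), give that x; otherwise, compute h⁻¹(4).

3/4

Both pieces are strictly decreasing (slopes −4 and −7), so each is injective on its own interval.
The left piece maps (−∞, 2) onto (−1, ∞); the right piece maps [2, ∞) onto (−∞, −2].
The union (−1, ∞) ∪ (−∞, −2] omits the interval between −1 and −2; in particular −1 has no preimage. So h is not surjective.
Because the two images are disjoint, no x < 2 has h(x) = h(2), so we compute h⁻¹(4): 4 lies in (−1, ∞), so solve −4x + 7 = 4: x = (4 − 7)/(−4) = 3/4.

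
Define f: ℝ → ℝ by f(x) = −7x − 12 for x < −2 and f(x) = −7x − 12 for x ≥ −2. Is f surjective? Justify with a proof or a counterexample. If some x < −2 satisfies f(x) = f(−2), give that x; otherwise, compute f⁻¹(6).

-18/7

Both pieces are strictly decreasing (slopes −7 and −7), so each is injective on its own interval.
The left piece maps (−∞, −2) onto (2, ∞); the right piece maps [−2, ∞) onto (−∞, 2].
These images together cover ℝ, so f is surjective.
Because the two images are disjoint, no x < −2 has f(x) = f(−2), so we compute f⁻¹(6): 6 lies in (2, ∞), so solve −7x − 12 = 6: x = (6 + 12)/(−7) = −18/7.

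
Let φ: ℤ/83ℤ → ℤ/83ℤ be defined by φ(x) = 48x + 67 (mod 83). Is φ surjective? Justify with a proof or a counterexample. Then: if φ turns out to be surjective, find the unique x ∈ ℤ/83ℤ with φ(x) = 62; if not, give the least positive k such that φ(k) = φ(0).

12

By definition, φ is surjective if every y in the codomain equals φ(x) for some x in the domain.
Since gcd(48, 83) = 1, 48 is invertible modulo 83. Euclid's algorithm: 83 = 1·48 + 35, 48 = 1·35 + 13, 35 = 2·13 + 9, 13 = 1·9 + 4, 9 = 2·4 + 1; back-substituting gives 1 = 64·48 − 37·83, so 48⁻¹ ≡ 64 (mod 83).
For any y ∈ ℤ/83ℤ, x = 64(y − 67) mod 83 satisfies φ(x) = 48·64(y − 67) + 67 ≡ y (since 48·64 ≡ 1 mod 83). So every y has a preimage.
Therefore φ is surjective.
Since φ is surjective, we find φ⁻¹(62): we need 48x ≡ 62 − 67 ≡ 78 (mod 83). Using 48⁻¹ = 64: x ≡ 64·78 = 4992 = 60·83 + 12, so x = 12.
Check: φ(12) = 48·12 + 67 = 643 = 7·83 + 62 ≡ 62 (mod 83).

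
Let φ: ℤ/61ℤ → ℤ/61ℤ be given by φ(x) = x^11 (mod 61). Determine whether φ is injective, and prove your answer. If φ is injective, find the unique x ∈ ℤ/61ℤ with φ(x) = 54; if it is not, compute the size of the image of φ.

Since 61 is prime, the nonzero elements of ℤ/61ℤ form a cyclic group of order 60.
As gcd(11, 60) = 1, raising to the 11th power is a bijection on this group: if a^11 ≡ b^11 then (ab^{−1})^11 = 1, and the only element of order dividing gcd(11, 60) = 1 is 1, so a = b.
With φ(0) = 0 this makes φ injective on all of ℤ/61ℤ, hence bijective (finite equal-size domain and codomain). In particular φ is injective.
Since φ is injective, we find the preimage of 54. The inverse of x ↦ x^11 on (ℤ/61ℤ)^× is x ↦ x^11, because 11·11 = 121 = 2·60 + 1 ≡ 1 (mod 60) and x^{60} = 1 for x ≠ 0 (Fermat). So φ⁻¹(54) = 54^11 mod 61.
Repeated squaring mod 61: 54^1 ≡ 54, 54^2 ≡ 54² = 2916 ≡ 49, 54^4 ≡ 49² = 2401 ≡ 22, 54^8 ≡ 22² = 484 ≡ 57. Since 11 = 8 + 2 + 1, 54^11 ≡ 57·49·54: 57·49 = 2793 ≡ 48, then 48·54 = 2592 ≡ 30. So 54^11 ≡ 30 (mod 61).
Hence φ⁻¹(54) = 30.

30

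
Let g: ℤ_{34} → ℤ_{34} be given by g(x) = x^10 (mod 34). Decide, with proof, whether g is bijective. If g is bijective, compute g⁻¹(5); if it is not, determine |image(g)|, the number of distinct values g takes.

g(16): Repeated squaring mod 34: 16^1 ≡ 16, 16^2 ≡ 16² = 256 ≡ 18, 16^4 ≡ 18² = 324 ≡ 18, 16^8 ≡ 18² = 324 ≡ 18. Since 10 = 8 + 2, 16^10 ≡ 18·18: 18·18 = 324 ≡ 18. So 16^10 ≡ 18 (mod 34).
g(18): Repeated squaring mod 34: 18^1 ≡ 18, 18^2 ≡ 18² = 324 ≡ 18, 18^4 ≡ 18² = 324 ≡ 18, 18^8 ≡ 18² = 324 ≡ 18. Since 10 = 8 + 2, 18^10 ≡ 18·18: 18·18 = 324 ≡ 18. So 18^10 ≡ 18 (mod 34).
So g(16) = g(18) = 18 while 16 ≠ 18, thus g is not injective, hence not bijective.
Since g is not bijective, we determine |image(g)|. Computing x^10 mod 34 for each x (by repeated squaring, reducing mod 34 at every step), the values g(0), g(1), …, g(33) are: 0, 1, 4, 25, 16, 9, 32, 19, 30, 13, 2, 15, 26, 33, 8, 21, 18, 17, 18, 21, 8, 33, 26, 15, 2, 13, 30, 19, 32, 9, 16, 25, 4, 1.
The distinct values are {0, 1, 2, 4, 8, 9, 13, 15, 16, 17, 18, 19, 21, 25, 26, 30, 32, 33}; there are 18 of them.

18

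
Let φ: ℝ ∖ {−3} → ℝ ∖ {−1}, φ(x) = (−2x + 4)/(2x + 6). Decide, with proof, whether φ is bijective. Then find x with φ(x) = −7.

Suppose φ(s) = φ(t). Cross-multiplying: (−2s + 4)(2t + 6) = (−2t + 4)(2s + 6).
Expanding both sides and cancelling the symmetric terms leaves −20·(s − t) = 0. Since −20 ≠ 0, s = t. So φ is injective.
For any y ≠ −1, solving y(2x + 6) = −2x + 4 for x gives a well-defined x ≠ −3. So φ is surjective.
Thus φ is bijective.
Solving φ(x) = −7: cross-multiplying gives −2x + 4 = −7(2x + 6), which rearranges to 12x = −46, so x = −23/6.

-23/6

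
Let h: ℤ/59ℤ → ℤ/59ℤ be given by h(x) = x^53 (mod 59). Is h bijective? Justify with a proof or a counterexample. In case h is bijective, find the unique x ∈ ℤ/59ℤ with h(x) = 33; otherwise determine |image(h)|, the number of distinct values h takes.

Since 59 is prime, the nonzero elements of ℤ/59ℤ form a cyclic group of order 58.
As gcd(53, 58) = 1, raising to the 53rd power is a bijection on this group: if s^53 ≡ t^53 then (st^{−1})^53 = 1, and the only element of order dividing gcd(53, 58) = 1 is 1, so s = t.
With h(0) = 0 this makes h injective on all of ℤ/59ℤ, hence bijective (finite equal-size domain and codomain). In particular h is bijective.
Since h is bijective, we find the preimage of 33. The inverse of x ↦ x^53 on (ℤ/59ℤ)^× is x ↦ x^23, because 53·23 = 1219 = 21·58 + 1 ≡ 1 (mod 58) and x^{58} = 1 for x ≠ 0 (Fermat). So h⁻¹(33) = 33^23 mod 59.
Repeated squaring mod 59: 33^1 ≡ 33, 33^2 ≡ 33² = 1089 ≡ 27, 33^4 ≡ 27² = 729 ≡ 21, 33^8 ≡ 21² = 441 ≡ 28, 33^16 ≡ 28² = 784 ≡ 17. Since 23 = 16 + 4 + 2 + 1, 33^23 ≡ 17·21·27·33: 17·21 = 357 ≡ 3, then 3·27 = 81 ≡ 22, then 22·33 = 726 ≡ 18. So 33^23 ≡ 18 (mod 59).
Hence h⁻¹(33) = 18.

18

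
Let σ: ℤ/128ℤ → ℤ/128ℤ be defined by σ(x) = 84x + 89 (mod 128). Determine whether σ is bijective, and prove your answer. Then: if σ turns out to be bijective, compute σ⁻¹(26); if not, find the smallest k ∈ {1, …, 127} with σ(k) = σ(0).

32

We have gcd(84, 128) = 4 > 1. Taking s = 0 and t = 32: σ(0) = 89 and σ(32) = 84·32 + 89 = 2777 ≡ 89 (mod 128).
So σ(0) = σ(32) while 0 ≠ 32, therefore σ is not injective, hence not bijective.
Since σ is not bijective, we find the least positive k with σ(k) = σ(0): this means 84k ≡ 0 (mod 128), i.e. 128 ∣ 84k. Since gcd(84, 128) = 4, dividing through by 4 this holds exactly when 32 ∣ 21k, and as gcd(21, 32) = 1, exactly when 32 ∣ k.
The smallest positive such k is 32.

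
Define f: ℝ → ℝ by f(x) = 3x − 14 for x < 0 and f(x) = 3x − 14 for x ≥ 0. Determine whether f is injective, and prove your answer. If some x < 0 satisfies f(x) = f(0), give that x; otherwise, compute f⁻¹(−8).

2

Both pieces are strictly increasing (slopes 3 and 3), so each is injective on its own interval.
The left piece maps (−∞, 0) onto (−∞, −14); the right piece maps [0, ∞) onto [−14, ∞).
These images are disjoint, so no value is attained by both pieces. Hence f is injective.
Because the two images are disjoint, no x < 0 has f(x) = f(0), so we compute f⁻¹(−8): −8 lies in [−14, ∞), so solve 3x − 14 = −8: x = (−8 + 14)/3 = 2.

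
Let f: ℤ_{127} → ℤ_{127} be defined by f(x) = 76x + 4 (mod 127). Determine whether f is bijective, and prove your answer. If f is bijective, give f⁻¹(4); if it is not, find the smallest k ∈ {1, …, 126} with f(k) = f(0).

0

Recall: f is injective when f(s) = f(t) forces s = t.
Suppose f(s) = f(t) in ℤ_{127}. Then 76s + 4 ≡ 76t + 4 (mod 127), therefore 76(s − t) ≡ 0 (mod 127).
Since gcd(76, 127) = 1, 76 is invertible modulo 127, so s − t ≡ 0 (mod 127), i.e. s = t.
We now compute 76⁻¹ mod 127 explicitly. Euclid's algorithm: 127 = 1·76 + 51, 76 = 1·51 + 25, 51 = 2·25 + 1; back-substituting gives 1 = 122·76 − 73·127, so 76⁻¹ ≡ 122 (mod 127).
For any y ∈ ℤ_{127}, x = 122(y − 4) mod 127 satisfies f(x) = 76·122(y − 4) + 4 ≡ y (since 76·122 ≡ 1 mod 127). So every y has a preimage.
So f is bijective.
Since f is bijective, we find f⁻¹(4): we need 76x ≡ 4 − 4 ≡ 0 (mod 127). Using 76⁻¹ = 122: x ≡ 122·0 = 0, so x = 0.
Check: f(0) = 76·0 + 4 = 4 ≡ 4 (mod 127).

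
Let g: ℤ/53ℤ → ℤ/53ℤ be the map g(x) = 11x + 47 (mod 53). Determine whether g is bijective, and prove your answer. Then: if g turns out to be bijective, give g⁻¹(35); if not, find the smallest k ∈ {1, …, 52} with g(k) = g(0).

Suppose g(u) = g(v) in ℤ/53ℤ. Then 11u + 47 ≡ 11v + 47 (mod 53), so 11(u − v) ≡ 0 (mod 53).
Since gcd(11, 53) = 1, 11 is invertible modulo 53, therefore u − v ≡ 0 (mod 53), i.e. u = v.
We now compute 11⁻¹ mod 53 explicitly. Euclid's algorithm: 53 = 4·11 + 9, 11 = 1·9 + 2, 9 = 4·2 + 1; back-substituting gives 1 = 29·11 − 6·53, so 11⁻¹ ≡ 29 (mod 53).
Then y ↦ 29(y − 47) is a two-sided inverse to g, so every y ∈ ℤ/53ℤ has a preimage.
Hence g is bijective.
Since g is bijective, we find g⁻¹(35): we need 11x ≡ 35 − 47 ≡ 41 (mod 53). Using 11⁻¹ = 29: x ≡ 29·41 = 1189 = 22·53 + 23, so x = 23.
Check: g(23) = 11·23 + 47 = 300 = 5·53 + 35 ≡ 35 (mod 53).

23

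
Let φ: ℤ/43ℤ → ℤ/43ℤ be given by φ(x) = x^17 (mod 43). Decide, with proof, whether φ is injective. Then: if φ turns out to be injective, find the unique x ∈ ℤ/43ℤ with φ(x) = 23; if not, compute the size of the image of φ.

17

Since 43 is prime, the nonzero elements of ℤ/43ℤ form a cyclic group of order 42.
As gcd(17, 42) = 1, raising to the 17th power is a bijection on this group: if x_1^17 ≡ x_2^17 then (x_1x_2^{−1})^17 = 1, and the only element of order dividing gcd(17, 42) = 1 is 1, so x_1 = x_2.
With φ(0) = 0 this makes φ injective on all of ℤ/43ℤ, hence bijective (finite equal-size domain and codomain). In particular φ is injective.
Since φ is injective, we find the preimage of 23. The inverse of x ↦ x^17 on (ℤ/43ℤ)^× is x ↦ x^5, because 17·5 = 85 = 2·42 + 1 ≡ 1 (mod 42) and x^{42} = 1 for x ≠ 0 (Fermat). So φ⁻¹(23) = 23^5 mod 43.
Repeated squaring mod 43: 23^1 ≡ 23, 23^2 ≡ 23² = 529 ≡ 13, 23^4 ≡ 13² = 169 ≡ 40. Since 5 = 4 + 1, 23^5 ≡ 40·23: 40·23 = 920 ≡ 17. So 23^5 ≡ 17 (mod 43).
Hence φ⁻¹(23) = 17.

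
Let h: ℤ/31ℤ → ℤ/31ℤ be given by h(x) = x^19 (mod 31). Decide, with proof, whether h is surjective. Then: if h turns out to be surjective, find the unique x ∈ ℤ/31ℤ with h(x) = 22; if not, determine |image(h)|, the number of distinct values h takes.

Since 31 is prime, the nonzero elements of ℤ/31ℤ form a cyclic group of order 30.
As gcd(19, 30) = 1, raising to the 19th power is a bijection on this group: if a^19 ≡ b^19 then (ab^{−1})^19 = 1, and the only element of order dividing gcd(19, 30) = 1 is 1, so a = b.
With h(0) = 0 this makes h injective on all of ℤ/31ℤ, hence bijective (finite equal-size domain and codomain). In particular h is surjective.
Since h is surjective, we find the preimage of 22. The inverse of x ↦ x^19 on (ℤ/31ℤ)^× is x ↦ x^19, because 19·19 = 361 = 12·30 + 1 ≡ 1 (mod 30) and x^{30} = 1 for x ≠ 0 (Fermat). So h⁻¹(22) = 22^19 mod 31.
Repeated squaring mod 31: 22^1 ≡ 22, 22^2 ≡ 22² = 484 ≡ 19, 22^4 ≡ 19² = 361 ≡ 20, 22^8 ≡ 20² = 400 ≡ 28, 22^16 ≡ 28² = 784 ≡ 9. Since 19 = 16 + 2 + 1, 22^19 ≡ 9·19·22: 9·19 = 171 ≡ 16, then 16·22 = 352 ≡ 11. So 22^19 ≡ 11 (mod 31).
Hence h⁻¹(22) = 11.

11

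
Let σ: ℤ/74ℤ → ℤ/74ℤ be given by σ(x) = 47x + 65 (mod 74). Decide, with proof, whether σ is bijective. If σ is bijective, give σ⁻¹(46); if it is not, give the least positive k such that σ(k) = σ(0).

Recall: σ is injective if σ(u) = σ(v) implies u = v.
Suppose σ(u) = σ(v) in ℤ/74ℤ. Then 47u + 65 ≡ 47v + 65 (mod 74), so 47(u − v) ≡ 0 (mod 74).
Since gcd(47, 74) = 1, 47 is invertible modulo 74, thus u − v ≡ 0 (mod 74), i.e. u = v.
We now compute 47⁻¹ mod 74 explicitly. Euclid's algorithm: 74 = 1·47 + 27, 47 = 1·27 + 20, 27 = 1·20 + 7, 20 = 2·7 + 6, 7 = 1·6 + 1; back-substituting gives 1 = 63·47 − 40·74, so 47⁻¹ ≡ 63 (mod 74).
For any y ∈ ℤ/74ℤ, x = 63(y − 65) mod 74 satisfies σ(x) = 47·63(y − 65) + 65 ≡ y (since 47·63 ≡ 1 mod 74). So every y has a preimage.
Therefore σ is bijective.
Since σ is bijective, we compute σ⁻¹(46): solve 47x + 65 ≡ 46 (mod 74), i.e. 47x ≡ 55 (mod 74).
Multiplying by 47⁻¹ = 63 gives x ≡ 63·55 = 3465 = 46·74 + 61 ≡ 61 (mod 74).
Check: σ(61) = 47·61 + 65 = 2932 = 39·74 + 46 ≡ 46 (mod 74).

61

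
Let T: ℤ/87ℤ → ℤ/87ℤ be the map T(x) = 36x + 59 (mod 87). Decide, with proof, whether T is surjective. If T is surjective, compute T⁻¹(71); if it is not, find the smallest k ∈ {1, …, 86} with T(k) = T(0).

Since gcd(36, 87) = 3, we have 36x ≡ 0 (mod 3) for all x, so T(x) ≡ 2 (mod 3).
But 0 ≢ 2 (mod 3), so 0 ∈ ℤ/87ℤ has no preimage. So T is not surjective.
Since T is not surjective, we find the least positive k with T(k) = T(0): this means 36k ≡ 0 (mod 87), i.e. 87 ∣ 36k. Since gcd(36, 87) = 3, dividing through by 3 this holds exactly when 29 ∣ 12k, and as gcd(12, 29) = 1, exactly when 29 ∣ k.
The smallest positive such k is 29.

29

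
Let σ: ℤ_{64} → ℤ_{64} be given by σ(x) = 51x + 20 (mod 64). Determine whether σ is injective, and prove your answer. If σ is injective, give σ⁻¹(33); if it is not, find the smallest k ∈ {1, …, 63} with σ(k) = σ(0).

Recall that injectivity means: for all x_1, x_2 in the domain, σ(x_1) = σ(x_2) implies x_1 = x_2.
Suppose σ(x_1) = σ(x_2) in ℤ_{64}. Then 51x_1 + 20 ≡ 51x_2 + 20 (mod 64), thus 51(x_1 − x_2) ≡ 0 (mod 64).
Since gcd(51, 64) = 1, 51 is invertible modulo 64, so x_1 − x_2 ≡ 0 (mod 64), i.e. x_1 = x_2.
Hence σ is injective.
We now compute 51⁻¹ mod 64 explicitly. Euclid's algorithm: 64 = 1·51 + 13, 51 = 3·13 + 12, 13 = 1·12 + 1; back-substituting gives 1 = 59·51 − 47·64, so 51⁻¹ ≡ 59 (mod 64).
Since σ is injective, we compute σ⁻¹(33): solve 51x + 20 ≡ 33 (mod 64), i.e. 51x ≡ 13 (mod 64).
Multiplying by 51⁻¹ = 59 gives x ≡ 59·13 = 767 = 11·64 + 63 ≡ 63 (mod 64).
Check: σ(63) = 51·63 + 20 = 3233 = 50·64 + 33 ≡ 33 (mod 64).

63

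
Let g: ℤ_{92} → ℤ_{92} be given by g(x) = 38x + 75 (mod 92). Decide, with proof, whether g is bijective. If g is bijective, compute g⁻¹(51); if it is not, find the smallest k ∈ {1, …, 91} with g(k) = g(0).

Recall: g is injective if g(s) = g(t) implies s = t.
We have gcd(38, 92) = 2 > 1. Taking s = 0 and t = 46: g(0) = 75 and g(46) = 38·46 + 75 = 1823 ≡ 75 (mod 92).
So g(0) = g(46) while 0 ≠ 46, thus g is not injective, hence not bijective.
Since g is not bijective, we find the least positive k with g(k) = g(0): this means 38k ≡ 0 (mod 92), i.e. 92 ∣ 38k. Since gcd(38, 92) = 2, dividing through by 2 this holds exactly when 46 ∣ 19k, and as gcd(19, 46) = 1, exactly when 46 ∣ k.
The smallest positive such k is 46.

46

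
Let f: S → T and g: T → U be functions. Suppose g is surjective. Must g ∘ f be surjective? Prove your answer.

No. Take S = {1}, T = U = {1, 2, 3, 4}, f(1) = 1, and g = identity (surjective).
Then (g ∘ f)(1) = 1, and 4 ∈ U has no preimage under g ∘ f, so g ∘ f is not surjective.

not surjective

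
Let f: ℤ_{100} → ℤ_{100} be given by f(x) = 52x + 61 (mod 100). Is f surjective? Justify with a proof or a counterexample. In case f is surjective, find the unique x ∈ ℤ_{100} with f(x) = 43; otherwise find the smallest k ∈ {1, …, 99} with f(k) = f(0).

25

By definition, surjectivity means every element of the codomain has a preimage under f.
Since gcd(52, 100) = 4, we have 52x ≡ 0 (mod 4) for all x, so f(x) ≡ 1 (mod 4).
But 0 ≢ 1 (mod 4), so 0 ∈ ℤ_{100} has no preimage. Thus f is not surjective.
Since f is not surjective, we find the least positive k with f(k) = f(0): this means 52k ≡ 0 (mod 100), i.e. 100 ∣ 52k. Since gcd(52, 100) = 4, dividing through by 4 this holds exactly when 25 ∣ 13k, and as gcd(13, 25) = 1, exactly when 25 ∣ k.
The smallest positive such k is 25.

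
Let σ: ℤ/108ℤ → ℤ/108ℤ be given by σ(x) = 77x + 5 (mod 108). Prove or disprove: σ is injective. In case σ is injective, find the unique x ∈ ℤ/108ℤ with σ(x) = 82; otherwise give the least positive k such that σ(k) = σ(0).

Recall: injectivity means: for all x_1, x_2 in the domain, σ(x_1) = σ(x_2) implies x_1 = x_2.
If σ(x_1) = σ(x_2), then 77x_1 ≡ 77x_2 (mod 108). Because gcd(77, 108) = 1, we may cancel 77 to get x_1 ≡ x_2 (mod 108).
Therefore σ is injective.
We now compute 77⁻¹ mod 108 explicitly. Euclid's algorithm: 108 = 1·77 + 31, 77 = 2·31 + 15, 31 = 2·15 + 1; back-substituting gives 1 = 101·77 − 72·108, so 77⁻¹ ≡ 101 (mod 108).
Since σ is injective, we compute σ⁻¹(82): solve 77x + 5 ≡ 82 (mod 108), i.e. 77x ≡ 77 (mod 108).
Multiplying by 77⁻¹ = 101 gives x ≡ 101·77 = 7777 = 72·108 + 1 ≡ 1 (mod 108).
Check: σ(1) = 77·1 + 5 = 82 ≡ 82 (mod 108).

1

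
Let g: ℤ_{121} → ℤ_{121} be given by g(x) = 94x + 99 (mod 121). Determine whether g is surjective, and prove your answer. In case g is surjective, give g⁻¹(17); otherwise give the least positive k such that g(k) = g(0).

12

Since gcd(94, 121) = 1, 94 is invertible modulo 121. Euclid's algorithm: 121 = 1·94 + 27, 94 = 3·27 + 13, 27 = 2·13 + 1; back-substituting gives 1 = 112·94 − 87·121, so 94⁻¹ ≡ 112 (mod 121).
Then y ↦ 112(y − 99) is a two-sided inverse to g, so every y ∈ ℤ_{121} has a preimage.
Hence g is surjective.
Since g is surjective, we compute g⁻¹(17): solve 94x + 99 ≡ 17 (mod 121), i.e. 94x ≡ 39 (mod 121).
Multiplying by 94⁻¹ = 112 gives x ≡ 112·39 = 4368 = 36·121 + 12 ≡ 12 (mod 121).
Check: g(12) = 94·12 + 99 = 1227 = 10·121 + 17 ≡ 17 (mod 121).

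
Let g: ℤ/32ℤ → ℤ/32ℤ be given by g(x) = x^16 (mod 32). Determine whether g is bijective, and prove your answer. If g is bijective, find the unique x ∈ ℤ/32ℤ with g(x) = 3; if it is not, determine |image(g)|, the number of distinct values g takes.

2

g(0) = 0^16 = 0.
g(2): Repeated squaring mod 32: 2^1 ≡ 2, 2^2 ≡ 2² = 4, 2^4 ≡ 4² = 16, 2^8 ≡ 16² = 256 ≡ 0, 2^16 ≡ 0² = 0. So 2^16 ≡ 0 (mod 32).
So g(0) = g(2) = 0 while 0 ≠ 2, hence g is not injective, hence not bijective.
Since g is not bijective, we determine |image(g)|. Computing x^16 mod 32 for each x (by repeated squaring, reducing mod 32 at every step), the values g(0), g(1), …, g(31) are: 0, 1, 0, 1, 0, 1, 0, 1, 0, 1, 0, 1, 0, 1, 0, 1, 0, 1, 0, 1, 0, 1, 0, 1, 0, 1, 0, 1, 0, 1, 0, 1.
The distinct values are {0, 1}; there are 2 of them.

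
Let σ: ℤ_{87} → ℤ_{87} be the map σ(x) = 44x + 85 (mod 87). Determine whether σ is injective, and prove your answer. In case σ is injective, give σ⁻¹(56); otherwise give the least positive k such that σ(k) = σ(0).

Recall that σ is injective if σ(x_1) = σ(x_2) implies x_1 = x_2.
Suppose σ(x_1) = σ(x_2) in ℤ_{87}. Then 44x_1 + 85 ≡ 44x_2 + 85 (mod 87), therefore 44(x_1 − x_2) ≡ 0 (mod 87).
Since gcd(44, 87) = 1, 44 is invertible modulo 87, so x_1 − x_2 ≡ 0 (mod 87), i.e. x_1 = x_2.
Thus σ is injective.
We now compute 44⁻¹ mod 87 explicitly. Euclid's algorithm: 87 = 1·44 + 43, 44 = 1·43 + 1; back-substituting gives 1 = 2·44 − 1·87, so 44⁻¹ ≡ 2 (mod 87).
Since σ is injective, we find σ⁻¹(56): we need 44x ≡ 56 − 85 ≡ 58 (mod 87). Using 44⁻¹ = 2: x ≡ 2·58 = 116 = 1·87 + 29, so x = 29.
Check: σ(29) = 44·29 + 85 = 1361 = 15·87 + 56 ≡ 56 (mod 87).

29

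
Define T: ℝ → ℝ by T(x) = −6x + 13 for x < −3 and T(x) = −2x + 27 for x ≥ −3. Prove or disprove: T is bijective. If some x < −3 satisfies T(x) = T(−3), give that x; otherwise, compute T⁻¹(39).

Both pieces are strictly decreasing (slopes −6 and −2), so each is injective on its own interval.
The left piece maps (−∞, −3) onto (31, ∞); the right piece maps [−3, ∞) onto (−∞, 33].
These images overlap. In particular T(−3) = 33 (right piece), and solving −6x + 13 = 33 on the left piece gives x = −10/3 < −3.
So T(−10/3) = T(−3) with −10/3 ≠ −3, and T is not injective, hence not bijective. This x = −10/3 is the requested value below −3.

-10/3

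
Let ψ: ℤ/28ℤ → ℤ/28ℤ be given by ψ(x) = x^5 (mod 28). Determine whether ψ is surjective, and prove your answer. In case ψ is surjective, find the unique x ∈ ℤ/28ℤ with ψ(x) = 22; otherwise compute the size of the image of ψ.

ψ(0) = 0^5 = 0.
ψ(14): Repeated squaring mod 28: 14^1 ≡ 14, 14^2 ≡ 14² = 196 ≡ 0, 14^4 ≡ 0² = 0. Since 5 = 4 + 1, 14^5 ≡ 0·14: 0·14 = 0. So 14^5 ≡ 0 (mod 28).
So ψ(0) = ψ(14) = 0 while 0 ≠ 14, hence ψ is not injective.
A non-injective map from the 28-element set ℤ/28ℤ to itself takes at most 27 distinct values, so it cannot be surjective. Therefore ψ is not surjective.
Since ψ is not surjective, we determine |image(ψ)|. Computing x^5 mod 28 for each x (by repeated squaring, reducing mod 28 at every step), the values ψ(0), ψ(1), …, ψ(27) are: 0, 1, 4, 19, 16, 17, 20, 7, 8, 25, 12, 23, 24, 13, 0, 15, 4, 5, 16, 3, 20, 21, 8, 11, 12, 9, 24, 27.
The distinct values are {0, 1, 3, 4, 5, 7, 8, 9, 11, 12, 13, 15, 16, 17, 19, 20, 21, 23, 24, 25, 27}; there are 21 of them.

21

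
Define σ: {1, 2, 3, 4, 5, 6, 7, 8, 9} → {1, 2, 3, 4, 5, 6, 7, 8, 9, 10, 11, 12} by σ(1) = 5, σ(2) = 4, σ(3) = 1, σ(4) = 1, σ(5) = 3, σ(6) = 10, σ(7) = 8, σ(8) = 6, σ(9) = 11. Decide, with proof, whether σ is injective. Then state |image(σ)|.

σ(3) = 1 = σ(4) with 3 ≠ 4, so σ is not injective.
The image of σ is {1, 3, 4, 5, 6, 8, 10, 11}, which has 8 elements.

8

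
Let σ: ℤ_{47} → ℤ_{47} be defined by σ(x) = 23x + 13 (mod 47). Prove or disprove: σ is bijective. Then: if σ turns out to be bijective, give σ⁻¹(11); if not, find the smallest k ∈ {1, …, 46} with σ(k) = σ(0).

Suppose σ(a) = σ(b) in ℤ_{47}. Then 23a + 13 ≡ 23b + 13 (mod 47), thus 23(a − b) ≡ 0 (mod 47).
Since gcd(23, 47) = 1, 23 is invertible modulo 47, therefore a − b ≡ 0 (mod 47), i.e. a = b.
We now compute 23⁻¹ mod 47 explicitly. Euclid's algorithm: 47 = 2·23 + 1; back-substituting gives 1 = 45·23 − 22·47, so 23⁻¹ ≡ 45 (mod 47).
Then y ↦ 45(y − 13) is a two-sided inverse to σ, so every y ∈ ℤ_{47} has a preimage.
Thus σ is bijective.
Since σ is bijective, we compute σ⁻¹(11): solve 23x + 13 ≡ 11 (mod 47), i.e. 23x ≡ 45 (mod 47).
Multiplying by 23⁻¹ = 45 gives x ≡ 45·45 = 2025 = 43·47 + 4 ≡ 4 (mod 47).
Check: σ(4) = 23·4 + 13 = 105 = 2·47 + 11 ≡ 11 (mod 47).

4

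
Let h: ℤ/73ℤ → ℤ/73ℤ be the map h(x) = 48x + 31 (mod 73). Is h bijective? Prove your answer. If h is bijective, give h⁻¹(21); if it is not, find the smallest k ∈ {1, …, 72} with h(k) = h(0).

15

If h(s) = h(t), then 48s ≡ 48t (mod 73). Because gcd(48, 73) = 1, we may cancel 48 to get s ≡ t (mod 73).
We now compute 48⁻¹ mod 73 explicitly. Euclid's algorithm: 73 = 1·48 + 25, 48 = 1·25 + 23, 25 = 1·23 + 2, 23 = 11·2 + 1; back-substituting gives 1 = 35·48 − 23·73, so 48⁻¹ ≡ 35 (mod 73).
For any y ∈ ℤ/73ℤ, x = 35(y − 31) mod 73 satisfies h(x) = 48·35(y − 31) + 31 ≡ y (since 48·35 ≡ 1 mod 73). So every y has a preimage.
Thus h is bijective.
Since h is bijective, we find h⁻¹(21): we need 48x ≡ 21 − 31 ≡ 63 (mod 73). Using 48⁻¹ = 35: x ≡ 35·63 = 2205 = 30·73 + 15, so x = 15.
Check: h(15) = 48·15 + 31 = 751 = 10·73 + 21 ≡ 21 (mod 73).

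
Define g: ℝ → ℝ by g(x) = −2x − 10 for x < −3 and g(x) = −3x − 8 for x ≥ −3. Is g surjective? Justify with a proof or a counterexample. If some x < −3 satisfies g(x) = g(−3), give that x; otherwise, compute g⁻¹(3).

Both pieces are strictly decreasing (slopes −2 and −3), so each is injective on its own interval.
The left piece maps (−∞, −3) onto (−4, ∞); the right piece maps [−3, ∞) onto (−∞, 1].
The union (−4, ∞) ∪ (−∞, 1] covers ℝ, so g is surjective.
For the follow-up: the images overlap, so an x < −3 with g(x) = g(−3) exists. g(−3) = 1; solving −2x − 10 = 1 for x < −3 gives x = (1 + 10)/(−2) = −11/2.

-11/2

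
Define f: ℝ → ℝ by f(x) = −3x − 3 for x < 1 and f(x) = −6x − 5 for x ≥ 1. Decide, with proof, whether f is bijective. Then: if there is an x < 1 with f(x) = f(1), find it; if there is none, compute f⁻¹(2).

-5/3

Both pieces are strictly decreasing (slopes −3 and −6), so each is injective on its own interval.
The left piece maps (−∞, 1) onto (−6, ∞); the right piece maps [1, ∞) onto (−∞, −11].
The images leave a gap (−6 has no preimage), so f is not surjective, hence not bijective.
Because the two images are disjoint, no x < 1 has f(x) = f(1), so we compute f⁻¹(2): 2 lies in (−6, ∞), so solve −3x − 3 = 2: x = (2 + 3)/(−3) = −5/3.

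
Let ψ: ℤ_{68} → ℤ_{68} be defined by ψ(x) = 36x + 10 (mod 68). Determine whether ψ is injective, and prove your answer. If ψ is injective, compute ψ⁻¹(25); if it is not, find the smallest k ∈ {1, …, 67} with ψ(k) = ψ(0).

17

Recall: ψ is injective when ψ(s) = ψ(t) forces s = t.
We have gcd(36, 68) = 4 > 1. Taking s = 0 and t = 17: ψ(0) = 10 and ψ(17) = 36·17 + 10 = 622 ≡ 10 (mod 68).
So ψ(0) = ψ(17) while 0 ≠ 17, hence ψ is not injective.
Since ψ is not injective, we find the least positive k with ψ(k) = ψ(0): this means 36k ≡ 0 (mod 68), i.e. 68 ∣ 36k. Since gcd(36, 68) = 4, dividing through by 4 this holds exactly when 17 ∣ 9k, and as gcd(9, 17) = 1, exactly when 17 ∣ k.
The smallest positive such k is 17.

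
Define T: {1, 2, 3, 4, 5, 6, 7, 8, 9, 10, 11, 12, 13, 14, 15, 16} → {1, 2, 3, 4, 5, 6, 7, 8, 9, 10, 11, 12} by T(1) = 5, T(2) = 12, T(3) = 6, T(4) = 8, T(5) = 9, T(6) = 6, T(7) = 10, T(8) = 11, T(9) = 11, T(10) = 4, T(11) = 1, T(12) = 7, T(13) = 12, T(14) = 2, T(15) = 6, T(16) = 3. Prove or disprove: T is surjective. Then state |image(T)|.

12

Every element of the codomain has a preimage: 1 = T(11), 2 = T(14), 3 = T(16), 4 = T(10), 5 = T(1), 6 = T(3), 7 = T(12), 8 = T(4), 9 = T(5), 10 = T(7), 11 = T(8), 12 = T(2).
So T is surjective.
The image of T is {1, 2, 3, 4, 5, 6, 7, 8, 9, 10, 11, 12}, which has 12 elements.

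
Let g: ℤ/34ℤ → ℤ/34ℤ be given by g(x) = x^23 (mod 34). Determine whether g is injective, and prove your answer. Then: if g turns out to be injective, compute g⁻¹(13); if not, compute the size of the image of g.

Computing x^23 mod 34 for each x (by repeated squaring, reducing mod 34 at every step), the values g(0), g(1), …, g(33) are: 0, 1, 26, 11, 30, 27, 14, 29, 32, 19, 22, 3, 24, 21, 6, 25, 16, 17, 18, 9, 28, 13, 10, 31, 12, 15, 2, 5, 20, 7, 4, 23, 8, 33.
Every element of ℤ/34ℤ appears exactly once in this list, so g is a bijection, and in particular injective.
Since g is injective, we read off the preimage of 13 from the same table: g(21) = 13, so g⁻¹(13) = 21.

21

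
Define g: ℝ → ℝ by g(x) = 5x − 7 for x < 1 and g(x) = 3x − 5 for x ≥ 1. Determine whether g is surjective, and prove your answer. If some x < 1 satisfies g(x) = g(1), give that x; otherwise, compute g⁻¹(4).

3

Both pieces are strictly increasing (slopes 5 and 3), so each is injective on its own interval.
The left piece maps (−∞, 1) onto (−∞, −2); the right piece maps [1, ∞) onto [−2, ∞).
These images together cover ℝ, so g is surjective.
Because the two images are disjoint, no x < 1 has g(x) = g(1), so we compute g⁻¹(4): 4 lies in [−2, ∞), so solve 3x − 5 = 4: x = (4 + 5)/3 = 3.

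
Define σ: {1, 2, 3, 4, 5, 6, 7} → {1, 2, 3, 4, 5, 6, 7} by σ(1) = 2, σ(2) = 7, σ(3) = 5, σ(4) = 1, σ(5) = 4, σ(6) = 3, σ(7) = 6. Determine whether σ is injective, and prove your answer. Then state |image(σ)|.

The values σ(1), …, σ(7) are 2, 7, 5, 1, 4, 3, 6 — all distinct.
So σ(x_1) = σ(x_2) only when x_1 = x_2, and σ is injective.
The image of σ is {1, 2, 3, 4, 5, 6, 7}, which has 7 elements.

7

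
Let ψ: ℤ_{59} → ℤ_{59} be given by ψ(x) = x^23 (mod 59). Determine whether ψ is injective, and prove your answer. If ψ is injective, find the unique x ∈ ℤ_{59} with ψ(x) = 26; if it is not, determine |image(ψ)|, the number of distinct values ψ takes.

4

Since 59 is prime, the nonzero elements of ℤ_{59} form a cyclic group of order 58.
As gcd(23, 58) = 1, raising to the 23rd power is a bijection on this group: if s^23 ≡ t^23 then (st^{−1})^23 = 1, and the only element of order dividing gcd(23, 58) = 1 is 1, so s = t.
With ψ(0) = 0 this makes ψ injective on all of ℤ_{59}, hence bijective (finite equal-size domain and codomain). In particular ψ is injective.
Since ψ is injective, we find the preimage of 26. The inverse of x ↦ x^23 on (ℤ_{59})^× is x ↦ x^53, because 23·53 = 1219 = 21·58 + 1 ≡ 1 (mod 58) and x^{58} = 1 for x ≠ 0 (Fermat). So ψ⁻¹(26) = 26^53 mod 59.
Repeated squaring mod 59: 26^1 ≡ 26, 26^2 ≡ 26² = 676 ≡ 27, 26^4 ≡ 27² = 729 ≡ 21, 26^8 ≡ 21² = 441 ≡ 28, 26^16 ≡ 28² = 784 ≡ 17, 26^32 ≡ 17² = 289 ≡ 53. Since 53 = 32 + 16 + 4 + 1, 26^53 ≡ 53·17·21·26: 53·17 = 901 ≡ 16, then 16·21 = 336 ≡ 41, then 41·26 = 1066 ≡ 4. So 26^53 ≡ 4 (mod 59).
Hence ψ⁻¹(26) = 4.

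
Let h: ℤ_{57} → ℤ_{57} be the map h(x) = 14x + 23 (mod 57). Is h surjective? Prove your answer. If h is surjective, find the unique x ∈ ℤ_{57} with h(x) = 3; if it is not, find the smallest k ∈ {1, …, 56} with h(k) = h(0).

By definition, surjectivity means every element of the codomain has a preimage under h.
Since gcd(14, 57) = 1, 14 is invertible modulo 57. Euclid's algorithm: 57 = 4·14 + 1; back-substituting gives 1 = 53·14 − 13·57, so 14⁻¹ ≡ 53 (mod 57).
Then y ↦ 53(y − 23) is a two-sided inverse to h, so every y ∈ ℤ_{57} has a preimage.
Thus h is surjective.
Since h is surjective, we compute h⁻¹(3): solve 14x + 23 ≡ 3 (mod 57), i.e. 14x ≡ 37 (mod 57).
Multiplying by 14⁻¹ = 53 gives x ≡ 53·37 = 1961 = 34·57 + 23 ≡ 23 (mod 57).
Check: h(23) = 14·23 + 23 = 345 = 6·57 + 3 ≡ 3 (mod 57).

23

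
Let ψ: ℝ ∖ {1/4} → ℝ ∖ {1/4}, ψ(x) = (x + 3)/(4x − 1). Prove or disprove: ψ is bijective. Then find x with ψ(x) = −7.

Suppose ψ(a) = ψ(b). Cross-multiplying: (a + 3)(4b − 1) = (b + 3)(4a − 1).
Expanding both sides and cancelling the symmetric terms leaves −13·(a − b) = 0. Since −13 ≠ 0, a = b. Thus ψ is injective.
For any y ≠ 1/4, solving y(4x − 1) = x + 3 for x gives a well-defined x ≠ 1/4. So ψ is surjective.
Hence ψ is bijective.
Solving ψ(x) = −7: cross-multiplying gives x + 3 = −7(4x − 1), which rearranges to 29x = 4, so x = 4/29.

4/29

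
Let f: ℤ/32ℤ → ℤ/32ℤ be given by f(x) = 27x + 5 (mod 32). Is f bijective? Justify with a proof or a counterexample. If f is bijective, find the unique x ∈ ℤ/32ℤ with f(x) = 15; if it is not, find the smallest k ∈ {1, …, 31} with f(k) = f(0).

Recall that f is injective if f(x_1) = f(x_2) implies x_1 = x_2.
Suppose f(x_1) = f(x_2) in ℤ/32ℤ. Then 27x_1 + 5 ≡ 27x_2 + 5 (mod 32), so 27(x_1 − x_2) ≡ 0 (mod 32).
Since gcd(27, 32) = 1, 27 is invertible modulo 32, therefore x_1 − x_2 ≡ 0 (mod 32), i.e. x_1 = x_2.
We now compute 27⁻¹ mod 32 explicitly. Euclid's algorithm: 32 = 1·27 + 5, 27 = 5·5 + 2, 5 = 2·2 + 1; back-substituting gives 1 = 19·27 − 16·32, so 27⁻¹ ≡ 19 (mod 32).
Then y ↦ 19(y − 5) is a two-sided inverse to f, so every y ∈ ℤ/32ℤ has a preimage.
Hence f is bijective.
Since f is bijective, we find f⁻¹(15): we need 27x ≡ 15 − 5 ≡ 10 (mod 32). Using 27⁻¹ = 19: x ≡ 19·10 = 190 = 5·32 + 30, so x = 30.
Check: f(30) = 27·30 + 5 = 815 = 25·32 + 15 ≡ 15 (mod 32).

30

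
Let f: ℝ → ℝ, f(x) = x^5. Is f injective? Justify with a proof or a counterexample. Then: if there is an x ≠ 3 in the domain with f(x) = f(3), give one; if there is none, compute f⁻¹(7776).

6

On ℝ, x ↦ x^5 is strictly increasing (since 5 is odd), so f(a) = f(b) forces a = b. Hence f is injective.
Since x ↦ x^5 is strictly increasing on ℝ, it is injective there, so no x ≠ 3 in the domain has f(x) = f(3). We therefore compute f⁻¹(7776) = 7776^{1/5} = 6 (indeed 6^5 = 7776).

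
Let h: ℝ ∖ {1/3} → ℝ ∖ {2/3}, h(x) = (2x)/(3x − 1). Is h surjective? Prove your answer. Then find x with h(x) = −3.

3/11

For any y ≠ 2/3, solving y(3x − 1) = 2x for x gives a well-defined x ≠ 1/3. So h is surjective.
Solving h(x) = −3: cross-multiplying gives 2x = −3(3x − 1), which rearranges to 11x = 3, so x = 3/11.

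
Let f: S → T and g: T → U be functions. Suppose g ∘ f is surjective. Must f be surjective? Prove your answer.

No. Take S = {0}, T = {0, 1, 2, 3}, U = {0}, f(a) = 0 for every a ∈ S, and g(b) = 0 for every b ∈ T.
Then g ∘ f is surjective onto {0}, but 3 ∈ T has no preimage under f, so f is not surjective.

not surjective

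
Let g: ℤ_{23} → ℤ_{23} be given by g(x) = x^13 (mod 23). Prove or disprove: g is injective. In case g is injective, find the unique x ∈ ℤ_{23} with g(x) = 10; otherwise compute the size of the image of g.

17

Since 23 is prime, the nonzero elements of ℤ_{23} form a cyclic group of order 22.
As gcd(13, 22) = 1, raising to the 13th power is a bijection on this group: if a^13 ≡ b^13 then (ab^{−1})^13 = 1, and the only element of order dividing gcd(13, 22) = 1 is 1, so a = b.
With g(0) = 0 this makes g injective on all of ℤ_{23}, hence bijective (finite equal-size domain and codomain). In particular g is injective.
Since g is injective, we find the preimage of 10. The inverse of x ↦ x^13 on (ℤ_{23})^× is x ↦ x^17, because 13·17 = 221 = 10·22 + 1 ≡ 1 (mod 22) and x^{22} = 1 for x ≠ 0 (Fermat). So g⁻¹(10) = 10^17 mod 23.
Repeated squaring mod 23: 10^1 ≡ 10, 10^2 ≡ 10² = 100 ≡ 8, 10^4 ≡ 8² = 64 ≡ 18, 10^8 ≡ 18² = 324 ≡ 2, 10^16 ≡ 2² = 4. Since 17 = 16 + 1, 10^17 ≡ 4·10: 4·10 = 40 ≡ 17. So 10^17 ≡ 17 (mod 23).
Hence g⁻¹(10) = 17.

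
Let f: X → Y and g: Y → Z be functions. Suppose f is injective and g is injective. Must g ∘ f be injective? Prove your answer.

Suppose (g ∘ f)(s) = (g ∘ f)(t), i.e. g(f(s)) = g(f(t)).
Since g is injective, f(s) = f(t). Since f is injective, s = t. Hence g ∘ f is injective.

injective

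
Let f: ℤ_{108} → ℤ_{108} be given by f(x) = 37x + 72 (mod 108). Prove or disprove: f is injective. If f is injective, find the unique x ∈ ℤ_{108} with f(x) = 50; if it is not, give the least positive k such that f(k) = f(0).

Recall that f is injective when f(x_1) = f(x_2) forces x_1 = x_2.
If f(x_1) = f(x_2), then 37x_1 ≡ 37x_2 (mod 108). Because gcd(37, 108) = 1, we may cancel 37 to get x_1 ≡ x_2 (mod 108).
Thus f is injective.
We now compute 37⁻¹ mod 108 explicitly. Euclid's algorithm: 108 = 2·37 + 34, 37 = 1·34 + 3, 34 = 11·3 + 1; back-substituting gives 1 = 73·37 − 25·108, so 37⁻¹ ≡ 73 (mod 108).
Since f is injective, we find f⁻¹(50): we need 37x ≡ 50 − 72 ≡ 86 (mod 108). Using 37⁻¹ = 73: x ≡ 73·86 = 6278 = 58·108 + 14, so x = 14.
Check: f(14) = 37·14 + 72 = 590 = 5·108 + 50 ≡ 50 (mod 108).

14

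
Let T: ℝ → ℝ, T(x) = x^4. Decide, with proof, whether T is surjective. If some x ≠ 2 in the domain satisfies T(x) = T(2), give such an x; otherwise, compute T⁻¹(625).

-2

Since 4 is even, x^4 ≥ 0 for all x ∈ ℝ, so −1 ∈ ℝ has no preimage. Thus T is not surjective.
For the follow-up, such an x exists: taking x = −2 ∈ ℝ gives T(−2) = 16 = T(2) with −2 ≠ 2.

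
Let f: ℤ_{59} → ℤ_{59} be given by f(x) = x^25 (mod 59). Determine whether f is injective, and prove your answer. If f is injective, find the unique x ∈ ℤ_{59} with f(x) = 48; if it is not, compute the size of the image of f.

Since 59 is prime, the nonzero elements of ℤ_{59} form a cyclic group of order 58.
As gcd(25, 58) = 1, raising to the 25th power is a bijection on this group: if a^25 ≡ b^25 then (ab^{−1})^25 = 1, and the only element of order dividing gcd(25, 58) = 1 is 1, so a = b.
With f(0) = 0 this makes f injective on all of ℤ_{59}, hence bijective (finite equal-size domain and codomain). In particular f is injective.
Since f is injective, we find the preimage of 48. The inverse of x ↦ x^25 on (ℤ_{59})^× is x ↦ x^7, because 25·7 = 175 = 3·58 + 1 ≡ 1 (mod 58) and x^{58} = 1 for x ≠ 0 (Fermat). So f⁻¹(48) = 48^7 mod 59.
Repeated squaring mod 59: 48^1 ≡ 48, 48^2 ≡ 48² = 2304 ≡ 3, 48^4 ≡ 3² = 9. Since 7 = 4 + 2 + 1, 48^7 ≡ 9·3·48: 9·3 = 27, then 27·48 = 1296 ≡ 57. So 48^7 ≡ 57 (mod 59).
Hence f⁻¹(48) = 57.

57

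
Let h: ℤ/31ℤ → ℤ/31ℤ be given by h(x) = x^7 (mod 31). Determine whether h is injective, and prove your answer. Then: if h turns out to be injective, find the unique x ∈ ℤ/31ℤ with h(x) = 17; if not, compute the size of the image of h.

3

Since 31 is prime, the nonzero elements of ℤ/31ℤ form a cyclic group of order 30.
As gcd(7, 30) = 1, raising to the 7th power is a bijection on this group: if s^7 ≡ t^7 then (st^{−1})^7 = 1, and the only element of order dividing gcd(7, 30) = 1 is 1, so s = t.
With h(0) = 0 this makes h injective on all of ℤ/31ℤ, hence bijective (finite equal-size domain and codomain). In particular h is injective.
Since h is injective, we find the preimage of 17. The inverse of x ↦ x^7 on (ℤ/31ℤ)^× is x ↦ x^13, because 7·13 = 91 = 3·30 + 1 ≡ 1 (mod 30) and x^{30} = 1 for x ≠ 0 (Fermat). So h⁻¹(17) = 17^13 mod 31.
Repeated squaring mod 31: 17^1 ≡ 17, 17^2 ≡ 17² = 289 ≡ 10, 17^4 ≡ 10² = 100 ≡ 7, 17^8 ≡ 7² = 49 ≡ 18. Since 13 = 8 + 4 + 1, 17^13 ≡ 18·7·17: 18·7 = 126 ≡ 2, then 2·17 = 34 ≡ 3. So 17^13 ≡ 3 (mod 31).
Hence h⁻¹(17) = 3.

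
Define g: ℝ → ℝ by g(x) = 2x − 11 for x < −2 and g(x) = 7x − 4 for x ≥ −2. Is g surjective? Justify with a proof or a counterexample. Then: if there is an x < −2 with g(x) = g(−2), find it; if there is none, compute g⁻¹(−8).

-7/2

Both pieces are strictly increasing (slopes 2 and 7), so each is injective on its own interval.
The left piece maps (−∞, −2) onto (−∞, −15); the right piece maps [−2, ∞) onto [−18, ∞).
The union (−∞, −15) ∪ [−18, ∞) covers ℝ, so g is surjective.
For the follow-up: the images overlap, so an x < −2 with g(x) = g(−2) exists. g(−2) = −18; solving 2x − 11 = −18 for x < −2 gives x = (−18 + 11)/2 = −7/2.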